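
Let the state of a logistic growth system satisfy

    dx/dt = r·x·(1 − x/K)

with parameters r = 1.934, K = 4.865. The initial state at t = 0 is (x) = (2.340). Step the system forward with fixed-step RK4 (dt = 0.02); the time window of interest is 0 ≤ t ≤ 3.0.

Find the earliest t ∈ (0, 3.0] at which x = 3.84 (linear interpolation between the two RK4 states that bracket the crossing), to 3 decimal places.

t = 0.722

t=0.000: state=(2.340)
step 1 (dt=0.02): k1=(2.349), k2=(2.350), k3=(2.350), k4=(2.351); state += dt/6·(k1+2k2+2k3+k4)
t=0.020: state=(2.387)
t=0.040: state=(2.434)
t=0.060: state=(2.481)
continuing one RK4 step at a time; state shown every 5 steps (Δt=0.1):
t=0.100: state=(2.575)
t=0.200: state=(2.807)
t=0.300: state=(3.033)
t=0.400: state=(3.248)
t=0.500: state=(3.450)
t=0.600: state=(3.636)
t=0.700: state=(3.805)
t=0.720: state=(3.836)
next step: t=0.740: state=(3.867) — x has crossed 3.84
linear interpolation between t=0.720 (3.83644) and t=0.740 (3.86747) → t≈0.722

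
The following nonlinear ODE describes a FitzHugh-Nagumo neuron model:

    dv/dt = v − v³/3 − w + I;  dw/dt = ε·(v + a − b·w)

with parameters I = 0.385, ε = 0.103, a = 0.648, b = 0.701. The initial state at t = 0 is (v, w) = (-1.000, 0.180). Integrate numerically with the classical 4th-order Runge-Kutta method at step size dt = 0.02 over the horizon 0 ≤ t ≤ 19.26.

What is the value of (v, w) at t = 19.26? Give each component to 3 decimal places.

t=0.000: state=(-1.000, 0.180)
step 1 (dt=0.02): k1=(-0.462, -0.049), k2=(-0.461, -0.050), k3=(-0.461, -0.050), k4=(-0.461, -0.050); state += dt/6·(k1+2k2+2k3+k4)
t=0.020: state=(-1.009, 0.179)
t=0.040: state=(-1.018, 0.178)
t=0.060: state=(-1.028, 0.177)
continuing one RK4 step at a time; state shown every 50 steps (Δt=1):
t=1.000: state=(-1.371, 0.112)
t=2.000: state=(-1.489, 0.025)
t=3.000: state=(-1.475, -0.061)
t=4.000: state=(-1.424, -0.136)
t=5.000: state=(-1.361, -0.201)
t=6.000: state=(-1.295, -0.254)
t=7.000: state=(-1.225, -0.297)
t=8.000: state=(-1.154, -0.330)
t=9.000: state=(-1.078, -0.354)
t=10.000: state=(-0.996, -0.368)
t=11.000: state=(-0.904, -0.372)
t=12.000: state=(-0.793, -0.366)
t=13.000: state=(-0.645, -0.348)
t=14.000: state=(-0.413, -0.313)
t=15.000: state=(0.051, -0.248)
t=16.000: state=(1.040, -0.116)
t=17.000: state=(1.760, 0.105)
t=18.000: state=(1.786, 0.340)
t=19.000: state=(1.697, 0.554)
t=19.260: state=(1.670, 0.606)

(v, w) = (1.670, 0.606)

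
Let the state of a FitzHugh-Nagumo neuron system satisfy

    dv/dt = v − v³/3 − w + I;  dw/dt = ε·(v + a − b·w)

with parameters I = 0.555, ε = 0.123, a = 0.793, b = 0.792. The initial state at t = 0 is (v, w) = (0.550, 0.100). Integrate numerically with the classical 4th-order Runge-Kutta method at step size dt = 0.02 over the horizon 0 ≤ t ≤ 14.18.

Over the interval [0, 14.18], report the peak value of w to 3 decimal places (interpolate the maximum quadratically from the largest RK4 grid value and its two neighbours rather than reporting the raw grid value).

max w = 1.524

t=0.000: state=(0.550, 0.100)
step 1 (dt=0.02): k1=(0.950, 0.155), k2=(0.955, 0.156), k3=(0.955, 0.156), k4=(0.960, 0.157); state += dt/6·(k1+2k2+2k3+k4)
t=0.020: state=(0.569, 0.103)
t=0.040: state=(0.588, 0.106)
t=0.060: state=(0.608, 0.110)
continuing one RK4 step at a time; state shown every 25 steps (Δt=0.5):
t=0.500: state=(1.062, 0.191)
t=1.000: state=(1.492, 0.307)
t=1.500: state=(1.691, 0.437)
t=2.000: state=(1.730, 0.567)
t=2.500: state=(1.704, 0.691)
t=3.000: state=(1.656, 0.807)
t=3.500: state=(1.598, 0.914)
t=4.000: state=(1.536, 1.012)
t=4.500: state=(1.470, 1.101)
t=5.000: state=(1.400, 1.183)
t=5.500: state=(1.327, 1.256)
t=6.000: state=(1.247, 1.321)
t=6.500: state=(1.160, 1.378)
t=7.000: state=(1.062, 1.427)
t=7.500: state=(0.949, 1.467)
t=8.000: state=(0.810, 1.498)
t=8.500: state=(0.631, 1.518)
t=9.000: state=(0.381, 1.524)
t=9.500: state=(-0.002, 1.511)
t=10.000: state=(-0.605, 1.470)
t=10.500: state=(-1.353, 1.389)
t=11.000: state=(-1.824, 1.273)
t=11.500: state=(-1.950, 1.145)
t=12.000: state=(-1.948, 1.021)
t=12.500: state=(-1.915, 0.904)
t=13.000: state=(-1.875, 0.795)
t=13.500: state=(-1.834, 0.694)
t=14.000: state=(-1.792, 0.599)
t=14.180: state=(-1.777, 0.567)
largest grid value and its neighbours: w(8.920)=1.52422, w(8.940)=1.52424, w(8.960)=1.52423
parabola through these three points peaks at t≈8.944 with w≈1.52424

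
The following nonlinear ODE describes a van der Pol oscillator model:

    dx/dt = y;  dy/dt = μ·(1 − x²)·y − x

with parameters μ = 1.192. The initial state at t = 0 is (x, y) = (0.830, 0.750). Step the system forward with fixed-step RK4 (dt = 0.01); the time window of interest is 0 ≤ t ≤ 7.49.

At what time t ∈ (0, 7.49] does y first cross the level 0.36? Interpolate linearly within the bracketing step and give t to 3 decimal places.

t = 0.429

t=0.000: state=(0.830, 0.750)
step 1 (dt=0.01): k1=(0.750, -0.552), k2=(0.747, -0.562), k3=(0.747, -0.562), k4=(0.744, -0.572); state += dt/6·(k1+2k2+2k3+k4)
t=0.010: state=(0.837, 0.744)
t=0.020: state=(0.845, 0.739)
t=0.030: state=(0.852, 0.733)
continuing one RK4 step at a time; state shown every 25 steps (Δt=0.25):
t=0.250: state=(0.995, 0.553)
t=0.420: state=(1.074, 0.370)
next step: t=0.430: state=(1.078, 0.359) — y has crossed 0.36
linear interpolation between t=0.420 (0.37028) and t=0.430 (0.35884) → t≈0.429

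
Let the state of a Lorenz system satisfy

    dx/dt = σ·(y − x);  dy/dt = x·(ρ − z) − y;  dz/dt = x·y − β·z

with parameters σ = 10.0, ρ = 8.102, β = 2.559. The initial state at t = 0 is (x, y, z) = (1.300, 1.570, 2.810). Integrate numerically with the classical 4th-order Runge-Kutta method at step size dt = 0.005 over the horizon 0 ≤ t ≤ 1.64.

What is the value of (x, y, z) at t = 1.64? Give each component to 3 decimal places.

t=0.000: state=(1.300, 1.570, 2.810)
step 1 (dt=0.005): k1=(2.700, 5.310, -5.150), k2=(2.765, 5.349, -5.089), k3=(2.765, 5.349, -5.089), k4=(2.829, 5.389, -5.028); state += dt/6·(k1+2k2+2k3+k4)
t=0.005: state=(1.314, 1.597, 2.785)
t=0.010: state=(1.328, 1.624, 2.760)
t=0.015: state=(1.343, 1.651, 2.736)
continuing one RK4 step at a time; state shown every 20 steps (Δt=0.1):
t=0.100: state=(1.691, 2.197, 2.423)
t=0.200: state=(2.319, 3.077, 2.344)
t=0.300: state=(3.216, 4.252, 2.717)
t=0.400: state=(4.368, 5.608, 3.776)
t=0.500: state=(5.581, 6.683, 5.685)
t=0.600: state=(6.365, 6.730, 8.043)
t=0.700: state=(6.209, 5.549, 9.708)
t=0.800: state=(5.217, 4.019, 9.924)
t=0.900: state=(4.048, 2.993, 9.082)
t=1.000: state=(3.199, 2.570, 7.894)
t=1.100: state=(2.777, 2.545, 6.770)
t=1.200: state=(2.702, 2.769, 5.874)
t=1.300: state=(2.888, 3.183, 5.277)
t=1.400: state=(3.277, 3.752, 5.028)
t=1.500: state=(3.820, 4.417, 5.178)
t=1.600: state=(4.434, 5.043, 5.748)
t=1.640: state=(4.670, 5.236, 6.080)

(x, y, z) = (4.670, 5.236, 6.080)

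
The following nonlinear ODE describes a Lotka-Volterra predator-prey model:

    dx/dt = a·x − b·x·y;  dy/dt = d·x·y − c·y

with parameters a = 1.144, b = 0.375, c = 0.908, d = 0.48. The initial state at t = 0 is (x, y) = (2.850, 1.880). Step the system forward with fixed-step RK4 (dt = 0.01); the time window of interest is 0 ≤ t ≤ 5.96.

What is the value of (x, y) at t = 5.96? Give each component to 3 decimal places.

t=0.000: state=(2.850, 1.880)
step 1 (dt=0.01): k1=(1.251, 0.865), k2=(1.249, 0.872), k3=(1.249, 0.872), k4=(1.247, 0.880); state += dt/6·(k1+2k2+2k3+k4)
t=0.010: state=(2.862, 1.889)
t=0.020: state=(2.875, 1.898)
t=0.030: state=(2.887, 1.907)
continuing one RK4 step at a time; state shown every 20 steps (Δt=0.2):
t=0.200: state=(3.089, 2.085)
t=0.400: state=(3.288, 2.363)
t=0.600: state=(3.418, 2.721)
t=0.800: state=(3.448, 3.157)
t=1.000: state=(3.358, 3.654)
t=1.200: state=(3.148, 4.168)
t=1.400: state=(2.843, 4.637)
t=1.600: state=(2.489, 4.996)
t=1.800: state=(2.132, 5.200)
t=2.000: state=(1.810, 5.238)
t=2.200: state=(1.542, 5.128)
t=2.400: state=(1.329, 4.906)
t=2.600: state=(1.169, 4.611)
t=2.800: state=(1.053, 4.277)
t=3.000: state=(0.973, 3.930)
t=3.200: state=(0.923, 3.589)
t=3.400: state=(0.897, 3.265)
t=3.600: state=(0.893, 2.967)
t=3.800: state=(0.908, 2.697)
t=4.000: state=(0.941, 2.458)
t=4.200: state=(0.992, 2.248)
t=4.400: state=(1.060, 2.069)
t=4.600: state=(1.148, 1.918)
t=4.800: state=(1.256, 1.795)
t=5.000: state=(1.385, 1.699)
t=5.200: state=(1.537, 1.630)
t=5.400: state=(1.713, 1.588)
t=5.600: state=(1.913, 1.576)
t=5.800: state=(2.136, 1.596)
t=5.960: state=(2.328, 1.638)

(x, y) = (2.328, 1.638)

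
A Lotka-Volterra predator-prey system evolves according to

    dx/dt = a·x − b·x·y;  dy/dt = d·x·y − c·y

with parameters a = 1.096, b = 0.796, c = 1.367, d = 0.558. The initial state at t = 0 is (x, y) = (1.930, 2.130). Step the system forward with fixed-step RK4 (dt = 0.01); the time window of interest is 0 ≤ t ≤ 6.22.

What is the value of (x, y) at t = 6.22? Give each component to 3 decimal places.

(x, y) = (1.456, 1.338)

t=0.000: state=(1.930, 2.130)
step 1 (dt=0.01): k1=(-1.157, -0.618), k2=(-1.149, -0.624), k3=(-1.149, -0.624), k4=(-1.141, -0.630); state += dt/6·(k1+2k2+2k3+k4)
t=0.010: state=(1.919, 2.124)
t=0.020: state=(1.907, 2.117)
t=0.030: state=(1.896, 2.111)
continuing one RK4 step at a time; state shown every 25 steps (Δt=0.25):
t=0.250: state=(1.691, 1.946)
t=0.500: state=(1.542, 1.731)
t=0.750: state=(1.468, 1.516)
t=1.000: state=(1.457, 1.320)
t=1.250: state=(1.499, 1.152)
t=1.500: state=(1.590, 1.015)
t=1.750: state=(1.728, 0.908)
t=2.000: state=(1.913, 0.832)
t=2.250: state=(2.143, 0.784)
t=2.500: state=(2.417, 0.765)
t=2.750: state=(2.728, 0.778)
t=3.000: state=(3.061, 0.828)
t=3.250: state=(3.385, 0.922)
t=3.500: state=(3.655, 1.072)
t=3.750: state=(3.807, 1.283)
t=4.000: state=(3.779, 1.551)
t=4.250: state=(3.546, 1.842)
t=4.500: state=(3.149, 2.090)
t=4.750: state=(2.689, 2.232)
t=5.000: state=(2.262, 2.238)
t=5.250: state=(1.924, 2.127)
t=5.500: state=(1.686, 1.941)
t=5.750: state=(1.540, 1.726)
t=6.000: state=(1.468, 1.511)
t=6.220: state=(1.456, 1.338)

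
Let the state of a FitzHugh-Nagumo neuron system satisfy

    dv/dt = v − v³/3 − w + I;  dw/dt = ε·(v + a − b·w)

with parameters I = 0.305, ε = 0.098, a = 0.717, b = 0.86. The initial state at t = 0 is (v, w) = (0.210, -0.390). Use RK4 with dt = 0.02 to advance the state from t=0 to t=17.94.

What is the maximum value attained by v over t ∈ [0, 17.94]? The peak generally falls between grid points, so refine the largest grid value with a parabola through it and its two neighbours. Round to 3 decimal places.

max v = 1.837

t=0.000: state=(0.210, -0.390)
step 1 (dt=0.02): k1=(0.902, 0.124), k2=(0.909, 0.124), k3=(0.909, 0.125), k4=(0.917, 0.125); state += dt/6·(k1+2k2+2k3+k4)
t=0.020: state=(0.228, -0.388)
t=0.040: state=(0.247, -0.385)
t=0.060: state=(0.265, -0.382)
continuing one RK4 step at a time; state shown every 50 steps (Δt=1):
t=1.000: state=(1.353, -0.219)
t=2.000: state=(1.830, 0.024)
t=3.000: state=(1.793, 0.261)
t=4.000: state=(1.698, 0.472)
t=5.000: state=(1.594, 0.656)
t=6.000: state=(1.484, 0.815)
t=7.000: state=(1.364, 0.950)
t=8.000: state=(1.228, 1.062)
t=9.000: state=(1.065, 1.152)
t=10.000: state=(0.845, 1.216)
t=11.000: state=(0.483, 1.249)
t=12.000: state=(-0.323, 1.229)
t=13.000: state=(-1.684, 1.099)
t=14.000: state=(-1.976, 0.899)
t=15.000: state=(-1.930, 0.709)
t=16.000: state=(-1.866, 0.541)
t=17.000: state=(-1.803, 0.392)
t=17.940: state=(-1.744, 0.269)
largest grid value and its neighbours: v(2.200)=1.83677, v(2.220)=1.83677, v(2.240)=1.83668
parabola through these three points peaks at t≈2.211 with v≈1.83678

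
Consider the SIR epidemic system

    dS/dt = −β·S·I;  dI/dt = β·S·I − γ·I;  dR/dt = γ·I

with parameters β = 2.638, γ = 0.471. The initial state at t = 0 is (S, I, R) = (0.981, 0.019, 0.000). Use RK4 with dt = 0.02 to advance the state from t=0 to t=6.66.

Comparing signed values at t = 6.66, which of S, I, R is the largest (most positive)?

largest component: R

t=0.000: state=(0.981, 0.019, 0.000)
step 1 (dt=0.02): k1=(-0.049, 0.040, 0.009), k2=(-0.050, 0.041, 0.009), k3=(-0.050, 0.041, 0.009), k4=(-0.051, 0.042, 0.009); state += dt/6·(k1+2k2+2k3+k4)
t=0.020: state=(0.980, 0.020, 0.000)
t=0.040: state=(0.979, 0.021, 0.000)
t=0.060: state=(0.978, 0.022, 0.001)
continuing one RK4 step at a time; state shown every 25 steps (Δt=0.5):
t=0.500: state=(0.939, 0.053, 0.008)
t=1.000: state=(0.834, 0.137, 0.029)
t=1.500: state=(0.634, 0.288, 0.078)
t=2.000: state=(0.388, 0.446, 0.166)
t=2.500: state=(0.203, 0.516, 0.281)
t=3.000: state=(0.104, 0.495, 0.401)
t=3.500: state=(0.056, 0.433, 0.511)
t=4.000: state=(0.033, 0.362, 0.605)
t=4.500: state=(0.022, 0.296, 0.682)
t=5.000: state=(0.015, 0.240, 0.745)
t=5.500: state=(0.011, 0.193, 0.796)
t=6.000: state=(0.009, 0.154, 0.836)
t=6.500: state=(0.008, 0.123, 0.869)
t=6.660: state=(0.007, 0.115, 0.878)
compare at T: S=0.007, I=0.115, R=0.878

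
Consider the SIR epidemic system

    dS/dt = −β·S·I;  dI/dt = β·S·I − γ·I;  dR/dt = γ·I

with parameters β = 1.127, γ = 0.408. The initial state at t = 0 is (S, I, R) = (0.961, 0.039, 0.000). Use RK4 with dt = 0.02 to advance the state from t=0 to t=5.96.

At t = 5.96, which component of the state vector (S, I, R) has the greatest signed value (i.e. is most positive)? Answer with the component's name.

t=0.000: state=(0.961, 0.039, 0.000)
step 1 (dt=0.02): k1=(-0.042, 0.026, 0.016), k2=(-0.043, 0.026, 0.016), k3=(-0.043, 0.026, 0.016), k4=(-0.043, 0.027, 0.016); state += dt/6·(k1+2k2+2k3+k4)
t=0.020: state=(0.960, 0.040, 0.000)
t=0.040: state=(0.959, 0.040, 0.001)
t=0.060: state=(0.958, 0.041, 0.001)
continuing one RK4 step at a time; state shown every 10 steps (Δt=0.2):
t=0.200: state=(0.952, 0.045, 0.003)
t=0.400: state=(0.942, 0.051, 0.007)
t=0.600: state=(0.930, 0.058, 0.012)
t=0.800: state=(0.918, 0.066, 0.017)
t=1.000: state=(0.903, 0.074, 0.022)
t=1.200: state=(0.887, 0.084, 0.029)
t=1.400: state=(0.870, 0.094, 0.036)
t=1.600: state=(0.850, 0.105, 0.044)
t=1.800: state=(0.829, 0.117, 0.053)
t=2.000: state=(0.806, 0.130, 0.064)
t=2.200: state=(0.782, 0.143, 0.075)
t=2.400: state=(0.756, 0.157, 0.087)
t=2.600: state=(0.728, 0.171, 0.100)
t=2.800: state=(0.700, 0.185, 0.115)
t=3.000: state=(0.670, 0.199, 0.131)
t=3.200: state=(0.640, 0.213, 0.147)
t=3.400: state=(0.609, 0.226, 0.165)
t=3.600: state=(0.578, 0.238, 0.184)
t=3.800: state=(0.547, 0.249, 0.204)
t=4.000: state=(0.516, 0.259, 0.225)
t=4.200: state=(0.487, 0.267, 0.246)
t=4.400: state=(0.458, 0.274, 0.268)
t=4.600: state=(0.430, 0.279, 0.291)
t=4.800: state=(0.404, 0.282, 0.314)
t=5.000: state=(0.379, 0.284, 0.337)
t=5.200: state=(0.355, 0.284, 0.360)
t=5.400: state=(0.333, 0.283, 0.383)
t=5.600: state=(0.313, 0.281, 0.406)
t=5.800: state=(0.294, 0.277, 0.429)
t=5.960: state=(0.279, 0.273, 0.447)
compare at T: S=0.279, I=0.273, R=0.447

largest component: R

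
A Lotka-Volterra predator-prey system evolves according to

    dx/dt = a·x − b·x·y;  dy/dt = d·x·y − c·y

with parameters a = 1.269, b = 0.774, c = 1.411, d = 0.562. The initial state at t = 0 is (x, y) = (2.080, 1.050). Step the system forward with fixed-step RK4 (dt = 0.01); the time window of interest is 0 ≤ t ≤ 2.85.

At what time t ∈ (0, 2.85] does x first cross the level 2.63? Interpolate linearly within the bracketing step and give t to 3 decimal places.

t=0.000: state=(2.080, 1.050)
step 1 (dt=0.01): k1=(0.949, -0.254), k2=(0.953, -0.251), k3=(0.953, -0.251), k4=(0.958, -0.248); state += dt/6·(k1+2k2+2k3+k4)
t=0.010: state=(2.090, 1.047)
t=0.020: state=(2.099, 1.045)
t=0.030: state=(2.109, 1.043)
continuing one RK4 step at a time; state shown every 10 steps (Δt=0.1):
t=0.100: state=(2.179, 1.028)
t=0.200: state=(2.286, 1.012)
t=0.300: state=(2.401, 1.002)
t=0.400: state=(2.523, 0.999)
t=0.480: state=(2.625, 1.002)
next step: t=0.490: state=(2.638, 1.003) — x has crossed 2.63
linear interpolation between t=0.480 (2.62469) and t=0.490 (2.63766) → t≈0.484

t = 0.484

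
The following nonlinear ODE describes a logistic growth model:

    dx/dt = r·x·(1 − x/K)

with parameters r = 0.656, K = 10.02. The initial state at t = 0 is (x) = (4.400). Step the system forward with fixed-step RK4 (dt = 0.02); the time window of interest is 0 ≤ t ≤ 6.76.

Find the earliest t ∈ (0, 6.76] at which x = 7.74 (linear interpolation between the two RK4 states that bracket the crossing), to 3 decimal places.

t=0.000: state=(4.400)
step 1 (dt=0.02): k1=(1.619), k2=(1.620), k3=(1.620), k4=(1.621); state += dt/6·(k1+2k2+2k3+k4)
t=0.020: state=(4.432)
t=0.040: state=(4.465)
t=0.060: state=(4.497)
continuing one RK4 step at a time; state shown every 25 steps (Δt=0.5):
t=0.500: state=(5.218)
t=1.000: state=(6.026)
t=1.500: state=(6.782)
t=2.000: state=(7.456)
t=2.220: state=(7.721)
next step: t=2.240: state=(7.744) — x has crossed 7.74
linear interpolation between t=2.220 (7.72122) and t=2.240 (7.74438) → t≈2.236

t = 2.236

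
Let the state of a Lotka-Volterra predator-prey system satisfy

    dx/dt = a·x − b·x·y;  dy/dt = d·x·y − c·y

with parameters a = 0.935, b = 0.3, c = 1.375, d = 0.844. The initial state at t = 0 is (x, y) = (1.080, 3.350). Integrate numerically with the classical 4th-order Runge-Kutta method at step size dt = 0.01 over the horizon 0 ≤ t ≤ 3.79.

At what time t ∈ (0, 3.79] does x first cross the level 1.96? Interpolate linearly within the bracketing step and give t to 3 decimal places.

t=0.000: state=(1.080, 3.350)
step 1 (dt=0.01): k1=(-0.076, -1.553), k2=(-0.073, -1.550), k3=(-0.073, -1.550), k4=(-0.071, -1.548); state += dt/6·(k1+2k2+2k3+k4)
t=0.010: state=(1.079, 3.334)
t=0.020: state=(1.079, 3.319)
t=0.030: state=(1.078, 3.304)
continuing one RK4 step at a time; state shown every 20 steps (Δt=0.2):
t=0.200: state=(1.075, 3.051)
t=0.400: state=(1.088, 2.781)
t=0.600: state=(1.118, 2.544)
t=0.800: state=(1.164, 2.342)
t=1.000: state=(1.226, 2.177)
t=1.200: state=(1.303, 2.046)
t=1.400: state=(1.393, 1.951)
t=1.600: state=(1.497, 1.891)
t=1.800: state=(1.613, 1.867)
t=2.000: state=(1.738, 1.882)
t=2.200: state=(1.869, 1.938)
t=2.330: state=(1.955, 1.999)
next step: t=2.340: state=(1.961, 2.004) — x has crossed 1.96
linear interpolation between t=2.330 (1.95466) and t=2.340 (1.96121) → t≈2.338

t = 2.338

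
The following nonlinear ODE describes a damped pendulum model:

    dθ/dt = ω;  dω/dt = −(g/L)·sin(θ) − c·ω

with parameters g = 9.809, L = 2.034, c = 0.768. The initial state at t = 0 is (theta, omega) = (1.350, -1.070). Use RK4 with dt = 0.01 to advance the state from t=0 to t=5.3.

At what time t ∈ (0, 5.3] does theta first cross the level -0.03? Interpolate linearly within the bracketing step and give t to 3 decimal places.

t = 0.713

t=0.000: state=(1.350, -1.070)
step 1 (dt=0.01): k1=(-1.070, -3.884), k2=(-1.089, -3.863), k3=(-1.089, -3.863), k4=(-1.109, -3.842); state += dt/6·(k1+2k2+2k3+k4)
t=0.010: state=(1.339, -1.109)
t=0.020: state=(1.328, -1.147)
t=0.030: state=(1.316, -1.185)
continuing one RK4 step at a time; state shown every 20 steps (Δt=0.2):
t=0.200: state=(1.064, -1.753)
t=0.400: state=(0.666, -2.180)
t=0.600: state=(0.217, -2.245)
t=0.710: state=(-0.024, -2.110)
next step: t=0.720: state=(-0.045, -2.092) — theta has crossed -0.03
linear interpolation between t=0.710 (-0.02398) and t=0.720 (-0.04500) → t≈0.713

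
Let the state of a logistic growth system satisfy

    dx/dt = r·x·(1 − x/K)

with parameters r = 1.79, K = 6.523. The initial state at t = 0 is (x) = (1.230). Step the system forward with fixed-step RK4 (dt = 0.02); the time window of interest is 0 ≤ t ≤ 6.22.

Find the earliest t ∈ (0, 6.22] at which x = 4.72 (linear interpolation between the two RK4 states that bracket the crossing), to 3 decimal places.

t = 1.353

t=0.000: state=(1.230)
step 1 (dt=0.02): k1=(1.787), k2=(1.806), k3=(1.807), k4=(1.826); state += dt/6·(k1+2k2+2k3+k4)
t=0.020: state=(1.266)
t=0.040: state=(1.303)
t=0.060: state=(1.341)
continuing one RK4 step at a time; state shown every 25 steps (Δt=0.5):
t=0.500: state=(2.365)
t=1.000: state=(3.796)
t=1.340: state=(4.690)
next step: t=1.360: state=(4.736) — x has crossed 4.72
linear interpolation between t=1.340 (4.68967) and t=1.360 (4.73649) → t≈1.353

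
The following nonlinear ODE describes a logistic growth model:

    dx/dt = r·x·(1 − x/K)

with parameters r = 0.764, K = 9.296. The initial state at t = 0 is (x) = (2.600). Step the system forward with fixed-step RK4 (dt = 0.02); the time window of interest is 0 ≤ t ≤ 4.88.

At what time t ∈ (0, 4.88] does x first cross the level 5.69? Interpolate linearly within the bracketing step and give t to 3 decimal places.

t=0.000: state=(2.600)
step 1 (dt=0.02): k1=(1.431), k2=(1.436), k3=(1.436), k4=(1.440); state += dt/6·(k1+2k2+2k3+k4)
t=0.020: state=(2.629)
t=0.040: state=(2.658)
t=0.060: state=(2.687)
continuing one RK4 step at a time; state shown every 10 steps (Δt=0.2):
t=0.200: state=(2.896)
t=0.400: state=(3.209)
t=0.600: state=(3.537)
t=0.800: state=(3.877)
t=1.000: state=(4.226)
t=1.200: state=(4.580)
t=1.400: state=(4.935)
t=1.600: state=(5.286)
t=1.800: state=(5.630)
t=1.820: state=(5.664)
next step: t=1.840: state=(5.698) — x has crossed 5.69
linear interpolation between t=1.820 (5.66430) and t=1.840 (5.69805) → t≈1.835

t = 1.835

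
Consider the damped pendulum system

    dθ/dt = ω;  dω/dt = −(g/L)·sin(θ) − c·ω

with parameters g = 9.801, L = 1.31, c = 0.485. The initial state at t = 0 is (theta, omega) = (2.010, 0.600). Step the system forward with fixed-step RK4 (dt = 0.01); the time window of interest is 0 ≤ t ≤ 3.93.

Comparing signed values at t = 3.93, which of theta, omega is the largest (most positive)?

largest component: omega

t=0.000: state=(2.010, 0.600)
step 1 (dt=0.01): k1=(0.600, -7.063), k2=(0.565, -7.036), k3=(0.565, -7.037), k4=(0.530, -7.010); state += dt/6·(k1+2k2+2k3+k4)
t=0.010: state=(2.016, 0.530)
t=0.020: state=(2.021, 0.460)
t=0.030: state=(2.025, 0.390)
continuing one RK4 step at a time; state shown every 20 steps (Δt=0.2):
t=0.200: state=(1.994, -0.737)
t=0.400: state=(1.718, -2.025)
t=0.600: state=(1.188, -3.240)
t=0.800: state=(0.454, -3.967)
t=1.000: state=(-0.329, -3.671)
t=1.200: state=(-0.953, -2.465)
t=1.400: state=(-1.294, -0.941)
t=1.600: state=(-1.333, 0.534)
t=1.800: state=(-1.093, 1.826)
t=2.000: state=(-0.627, 2.739)
t=2.200: state=(-0.045, 2.947)
t=2.400: state=(0.496, 2.339)
t=2.600: state=(0.856, 1.211)
t=2.800: state=(0.972, -0.048)
t=3.000: state=(0.845, -1.184)
t=3.200: state=(0.521, -1.982)
t=3.400: state=(0.090, -2.225)
t=3.600: state=(-0.326, -1.839)
t=3.800: state=(-0.616, -1.003)
t=3.930: state=(-0.704, -0.359)
compare at T: theta=-0.704, omega=-0.359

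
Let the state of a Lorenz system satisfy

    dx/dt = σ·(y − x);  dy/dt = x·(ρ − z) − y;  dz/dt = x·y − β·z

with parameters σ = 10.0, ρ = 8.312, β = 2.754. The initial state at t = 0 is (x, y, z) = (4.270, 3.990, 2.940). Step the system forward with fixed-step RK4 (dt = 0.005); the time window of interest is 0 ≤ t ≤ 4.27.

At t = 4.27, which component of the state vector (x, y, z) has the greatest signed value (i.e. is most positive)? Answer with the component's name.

largest component: z

t=0.000: state=(4.270, 3.990, 2.940)
step 1 (dt=0.005): k1=(-2.800, 18.948, 8.941), k2=(-2.256, 18.768, 9.053), k3=(-2.274, 18.775, 9.056), k4=(-1.748, 18.601, 9.170); state += dt/6·(k1+2k2+2k3+k4)
t=0.005: state=(4.259, 4.084, 2.985)
t=0.010: state=(4.252, 4.176, 3.032)
t=0.015: state=(4.251, 4.267, 3.079)
continuing one RK4 step at a time; state shown every 40 steps (Δt=0.2):
t=0.200: state=(5.732, 6.713, 6.005)
t=0.400: state=(6.255, 5.615, 9.747)
t=0.600: state=(4.226, 3.254, 9.011)
t=0.800: state=(3.101, 2.936, 6.775)
t=1.000: state=(3.353, 3.722, 5.509)
t=1.200: state=(4.387, 4.985, 5.821)
t=1.400: state=(5.332, 5.558, 7.503)
t=1.600: state=(5.084, 4.675, 8.533)
t=1.800: state=(4.202, 3.843, 7.861)
t=2.000: state=(3.854, 3.865, 6.835)
t=2.200: state=(4.158, 4.416, 6.478)
t=2.400: state=(4.698, 4.926, 6.978)
t=2.600: state=(4.897, 4.850, 7.710)
t=2.800: state=(4.595, 4.388, 7.812)
t=3.000: state=(4.259, 4.159, 7.362)
t=3.200: state=(4.236, 4.304, 6.977)
t=3.400: state=(4.460, 4.591, 7.007)
t=3.600: state=(4.658, 4.707, 7.336)
t=3.800: state=(4.629, 4.561, 7.558)
t=4.000: state=(4.458, 4.376, 7.464)
t=4.200: state=(4.361, 4.352, 7.240)
t=4.270: state=(4.365, 4.383, 7.183)
compare at T: x=4.365, y=4.383, z=7.183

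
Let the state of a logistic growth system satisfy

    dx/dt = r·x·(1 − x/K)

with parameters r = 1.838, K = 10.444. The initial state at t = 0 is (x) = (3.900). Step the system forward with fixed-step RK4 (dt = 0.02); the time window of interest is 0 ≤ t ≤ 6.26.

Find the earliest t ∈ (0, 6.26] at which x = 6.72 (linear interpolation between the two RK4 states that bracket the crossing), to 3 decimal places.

t = 0.603

t=0.000: state=(3.900)
step 1 (dt=0.02): k1=(4.491), k2=(4.512), k3=(4.512), k4=(4.532); state += dt/6·(k1+2k2+2k3+k4)
t=0.020: state=(3.990)
t=0.040: state=(4.081)
t=0.060: state=(4.173)
continuing one RK4 step at a time; state shown every 25 steps (Δt=0.5):
t=0.500: state=(6.256)
t=0.600: state=(6.708)
next step: t=0.620: state=(6.796) — x has crossed 6.72
linear interpolation between t=0.600 (6.70786) and t=0.620 (6.79560) → t≈0.603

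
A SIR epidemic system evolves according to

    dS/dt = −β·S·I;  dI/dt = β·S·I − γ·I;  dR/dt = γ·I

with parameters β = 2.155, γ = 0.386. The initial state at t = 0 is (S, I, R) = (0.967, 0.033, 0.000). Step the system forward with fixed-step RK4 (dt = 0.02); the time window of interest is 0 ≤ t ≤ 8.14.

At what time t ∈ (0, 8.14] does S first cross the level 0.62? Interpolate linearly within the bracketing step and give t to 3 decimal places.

t = 1.550

t=0.000: state=(0.967, 0.033, 0.000)
step 1 (dt=0.02): k1=(-0.069, 0.056, 0.013), k2=(-0.070, 0.057, 0.013), k3=(-0.070, 0.057, 0.013), k4=(-0.071, 0.058, 0.013); state += dt/6·(k1+2k2+2k3+k4)
t=0.020: state=(0.966, 0.034, 0.000)
t=0.040: state=(0.964, 0.035, 0.001)
t=0.060: state=(0.963, 0.037, 0.001)
continuing one RK4 step at a time; state shown every 25 steps (Δt=0.5):
t=0.500: state=(0.915, 0.075, 0.010)
t=1.000: state=(0.810, 0.158, 0.032)
t=1.500: state=(0.640, 0.286, 0.074)
t=1.540: state=(0.624, 0.298, 0.078)
next step: t=1.560: state=(0.616, 0.303, 0.081) — S has crossed 0.62
linear interpolation between t=1.540 (0.62392) and t=1.560 (0.61590) → t≈1.550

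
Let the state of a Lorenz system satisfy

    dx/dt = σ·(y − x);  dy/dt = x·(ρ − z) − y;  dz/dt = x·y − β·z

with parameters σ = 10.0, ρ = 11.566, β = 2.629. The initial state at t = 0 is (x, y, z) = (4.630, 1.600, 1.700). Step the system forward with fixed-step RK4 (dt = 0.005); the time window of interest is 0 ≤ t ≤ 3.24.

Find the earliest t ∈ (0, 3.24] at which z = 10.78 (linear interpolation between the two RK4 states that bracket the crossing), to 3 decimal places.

t=0.000: state=(4.630, 1.600, 1.700)
step 1 (dt=0.005): k1=(-30.300, 44.080, 2.939), k2=(-28.441, 43.189, 3.300), k3=(-28.509, 43.233, 3.295), k4=(-26.713, 42.383, 3.637); state += dt/6·(k1+2k2+2k3+k4)
t=0.005: state=(4.488, 1.816, 1.716)
t=0.010: state=(4.362, 2.024, 1.736)
t=0.015: state=(4.253, 2.225, 1.759)
continuing one RK4 step at a time; state shown every 40 steps (Δt=0.2):
t=0.200: state=(5.884, 8.284, 4.900)
t=0.315: state=(8.595, 10.362, 10.768)
next step: t=0.320: state=(8.681, 10.338, 11.071) — z has crossed 10.78
linear interpolation between t=0.315 (10.76778) and t=0.320 (11.07134) → t≈0.315

t = 0.315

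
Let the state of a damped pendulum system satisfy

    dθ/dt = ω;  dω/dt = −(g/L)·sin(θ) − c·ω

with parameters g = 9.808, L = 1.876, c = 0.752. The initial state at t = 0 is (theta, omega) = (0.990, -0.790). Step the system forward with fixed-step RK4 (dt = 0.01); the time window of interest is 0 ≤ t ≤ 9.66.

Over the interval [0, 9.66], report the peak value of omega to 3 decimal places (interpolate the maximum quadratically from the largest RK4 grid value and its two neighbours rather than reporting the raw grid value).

t=0.000: state=(0.990, -0.790)
step 1 (dt=0.01): k1=(-0.790, -3.777), k2=(-0.809, -3.751), k3=(-0.809, -3.751), k4=(-0.828, -3.725); state += dt/6·(k1+2k2+2k3+k4)
t=0.010: state=(0.982, -0.828)
t=0.020: state=(0.973, -0.865)
t=0.030: state=(0.965, -0.901)
continuing one RK4 step at a time; state shown every 50 steps (Δt=0.5):
t=0.500: state=(0.257, -1.820)
t=1.000: state=(-0.481, -0.875)
t=1.500: state=(-0.537, 0.578)
t=2.000: state=(-0.072, 1.055)
t=2.500: state=(0.316, 0.372)
t=3.000: state=(0.278, -0.452)
t=3.500: state=(-0.016, -0.586)
t=4.000: state=(-0.202, -0.109)
t=4.500: state=(-0.134, 0.324)
t=5.000: state=(0.043, 0.307)
t=5.500: state=(0.123, -0.004)
t=6.000: state=(0.058, -0.214)
t=6.500: state=(-0.043, -0.149)
t=7.000: state=(-0.070, 0.040)
t=7.500: state=(-0.020, 0.131)
t=8.000: state=(0.034, 0.066)
t=8.500: state=(0.038, -0.044)
t=9.000: state=(0.004, -0.076)
t=9.500: state=(-0.023, -0.024)
t=9.660: state=(-0.025, -0.002)
largest grid value and its neighbours: omega(1.910)=1.07062, omega(1.920)=1.07104, omega(1.930)=1.07090
parabola through these three points peaks at t≈1.923 with omega≈1.07105

max omega = 1.071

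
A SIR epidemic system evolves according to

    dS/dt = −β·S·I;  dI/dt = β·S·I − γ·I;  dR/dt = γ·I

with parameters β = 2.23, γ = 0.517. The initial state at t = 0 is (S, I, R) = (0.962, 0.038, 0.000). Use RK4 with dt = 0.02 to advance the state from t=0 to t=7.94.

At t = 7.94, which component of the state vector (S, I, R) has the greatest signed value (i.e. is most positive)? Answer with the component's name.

largest component: R

t=0.000: state=(0.962, 0.038, 0.000)
step 1 (dt=0.02): k1=(-0.082, 0.062, 0.020), k2=(-0.083, 0.063, 0.020), k3=(-0.083, 0.063, 0.020), k4=(-0.084, 0.064, 0.020); state += dt/6·(k1+2k2+2k3+k4)
t=0.020: state=(0.960, 0.039, 0.000)
t=0.040: state=(0.959, 0.041, 0.001)
t=0.060: state=(0.957, 0.042, 0.001)
continuing one RK4 step at a time; state shown every 25 steps (Δt=0.5):
t=0.500: state=(0.902, 0.083, 0.015)
t=1.000: state=(0.788, 0.166, 0.046)
t=1.500: state=(0.615, 0.281, 0.104)
t=2.000: state=(0.422, 0.387, 0.191)
t=2.500: state=(0.265, 0.436, 0.299)
t=3.000: state=(0.163, 0.426, 0.411)
t=3.500: state=(0.104, 0.380, 0.516)
t=4.000: state=(0.070, 0.323, 0.607)
t=4.500: state=(0.051, 0.267, 0.683)
t=5.000: state=(0.039, 0.216, 0.745)
t=5.500: state=(0.031, 0.174, 0.795)
t=6.000: state=(0.026, 0.138, 0.835)
t=6.500: state=(0.023, 0.110, 0.867)
t=7.000: state=(0.020, 0.087, 0.893)
t=7.500: state=(0.019, 0.069, 0.913)
t=7.940: state=(0.018, 0.056, 0.927)
compare at T: S=0.018, I=0.056, R=0.927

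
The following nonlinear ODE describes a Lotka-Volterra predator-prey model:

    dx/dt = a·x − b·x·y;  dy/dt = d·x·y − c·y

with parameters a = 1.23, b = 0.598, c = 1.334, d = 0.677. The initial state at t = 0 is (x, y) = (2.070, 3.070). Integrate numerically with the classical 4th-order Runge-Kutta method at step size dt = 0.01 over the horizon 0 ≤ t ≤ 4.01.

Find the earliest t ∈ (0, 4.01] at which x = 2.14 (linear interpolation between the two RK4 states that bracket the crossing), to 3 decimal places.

t=0.000: state=(2.070, 3.070)
step 1 (dt=0.01): k1=(-1.254, 0.207), k2=(-1.252, 0.194), k3=(-1.252, 0.194), k4=(-1.249, 0.181); state += dt/6·(k1+2k2+2k3+k4)
t=0.010: state=(2.057, 3.072)
t=0.020: state=(2.045, 3.074)
t=0.030: state=(2.033, 3.075)
continuing one RK4 step at a time; state shown every 20 steps (Δt=0.2):
t=0.200: state=(1.833, 3.061)
t=0.400: state=(1.634, 2.963)
t=0.600: state=(1.480, 2.800)
t=0.800: state=(1.370, 2.599)
t=1.000: state=(1.300, 2.384)
t=1.200: state=(1.267, 2.171)
t=1.400: state=(1.264, 1.973)
t=1.600: state=(1.291, 1.796)
t=1.800: state=(1.345, 1.643)
t=2.000: state=(1.424, 1.518)
t=2.200: state=(1.528, 1.419)
t=2.400: state=(1.657, 1.348)
t=2.600: state=(1.808, 1.305)
t=2.800: state=(1.981, 1.291)
t=2.960: state=(2.131, 1.303)
next step: t=2.970: state=(2.140, 1.304) — x has crossed 2.14
linear interpolation between t=2.960 (2.13058) and t=2.970 (2.14020) → t≈2.970

t = 2.970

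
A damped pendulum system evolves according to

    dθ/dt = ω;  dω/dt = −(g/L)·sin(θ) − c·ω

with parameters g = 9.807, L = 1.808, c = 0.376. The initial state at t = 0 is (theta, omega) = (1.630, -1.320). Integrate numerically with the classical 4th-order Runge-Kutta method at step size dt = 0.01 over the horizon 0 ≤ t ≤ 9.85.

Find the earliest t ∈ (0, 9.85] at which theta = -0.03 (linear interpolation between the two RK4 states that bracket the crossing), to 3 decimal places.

t=0.000: state=(1.630, -1.320)
step 1 (dt=0.01): k1=(-1.320, -4.918), k2=(-1.345, -4.911), k3=(-1.345, -4.911), k4=(-1.369, -4.904); state += dt/6·(k1+2k2+2k3+k4)
t=0.010: state=(1.617, -1.369)
t=0.020: state=(1.603, -1.418)
t=0.030: state=(1.588, -1.467)
continuing one RK4 step at a time; state shown every 50 steps (Δt=0.5):
t=0.500: state=(0.434, -3.156)
t=0.640: state=(-0.011, -3.147)
next step: t=0.650: state=(-0.043, -3.133) — theta has crossed -0.03
linear interpolation between t=0.640 (-0.01113) and t=0.650 (-0.04253) → t≈0.646

t = 0.646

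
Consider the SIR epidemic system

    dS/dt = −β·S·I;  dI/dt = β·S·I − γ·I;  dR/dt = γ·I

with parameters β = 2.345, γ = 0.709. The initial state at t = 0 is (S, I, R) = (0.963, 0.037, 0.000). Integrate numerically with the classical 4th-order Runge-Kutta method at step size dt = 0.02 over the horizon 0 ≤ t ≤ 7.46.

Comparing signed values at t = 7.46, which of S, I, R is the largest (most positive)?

t=0.000: state=(0.963, 0.037, 0.000)
step 1 (dt=0.02): k1=(-0.084, 0.057, 0.026), k2=(-0.085, 0.058, 0.027), k3=(-0.085, 0.058, 0.027), k4=(-0.086, 0.059, 0.027); state += dt/6·(k1+2k2+2k3+k4)
t=0.020: state=(0.961, 0.038, 0.001)
t=0.040: state=(0.960, 0.039, 0.001)
t=0.060: state=(0.958, 0.041, 0.002)
continuing one RK4 step at a time; state shown every 25 steps (Δt=0.5):
t=0.500: state=(0.903, 0.078, 0.020)
t=1.000: state=(0.793, 0.148, 0.059)
t=1.500: state=(0.632, 0.241, 0.127)
t=2.000: state=(0.453, 0.319, 0.228)
t=2.500: state=(0.305, 0.347, 0.347)
t=3.000: state=(0.205, 0.327, 0.468)
t=3.500: state=(0.143, 0.281, 0.576)
t=4.000: state=(0.106, 0.227, 0.666)
t=4.500: state=(0.084, 0.178, 0.738)
t=5.000: state=(0.070, 0.137, 0.794)
t=5.500: state=(0.061, 0.103, 0.836)
t=6.000: state=(0.055, 0.078, 0.868)
t=6.500: state=(0.050, 0.058, 0.892)
t=7.000: state=(0.048, 0.043, 0.909)
t=7.460: state=(0.046, 0.033, 0.922)
compare at T: S=0.046, I=0.033, R=0.922

largest component: R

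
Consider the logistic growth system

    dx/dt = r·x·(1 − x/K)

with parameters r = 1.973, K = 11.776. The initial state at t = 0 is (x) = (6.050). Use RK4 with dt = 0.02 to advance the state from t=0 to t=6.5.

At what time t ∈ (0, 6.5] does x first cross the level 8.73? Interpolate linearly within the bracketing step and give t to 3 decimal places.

t = 0.506

t=0.000: state=(6.050)
step 1 (dt=0.02): k1=(5.804), k2=(5.800), k3=(5.800), k4=(5.796); state += dt/6·(k1+2k2+2k3+k4)
t=0.020: state=(6.166)
t=0.040: state=(6.282)
t=0.060: state=(6.397)
continuing one RK4 step at a time; state shown every 25 steps (Δt=0.5):
t=0.500: state=(8.704)
next step: t=0.520: state=(8.793) — x has crossed 8.73
linear interpolation between t=0.500 (8.70420) and t=0.520 (8.79294) → t≈0.506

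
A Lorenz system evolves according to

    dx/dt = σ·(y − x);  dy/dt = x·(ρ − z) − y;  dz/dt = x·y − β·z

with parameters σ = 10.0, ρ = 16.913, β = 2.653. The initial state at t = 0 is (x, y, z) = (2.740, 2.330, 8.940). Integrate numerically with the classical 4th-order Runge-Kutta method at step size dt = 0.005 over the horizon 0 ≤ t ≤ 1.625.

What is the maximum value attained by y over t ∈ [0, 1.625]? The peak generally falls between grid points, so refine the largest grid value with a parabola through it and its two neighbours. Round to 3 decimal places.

max y = 12.190

t=0.000: state=(2.740, 2.330, 8.940)
step 1 (dt=0.005): k1=(-4.100, 19.516, -17.334), k2=(-3.510, 19.504, -17.109), k3=(-3.525, 19.514, -17.107), k4=(-2.948, 19.511, -16.882); state += dt/6·(k1+2k2+2k3+k4)
t=0.005: state=(2.722, 2.428, 8.854)
t=0.010: state=(2.710, 2.525, 8.771)
t=0.015: state=(2.704, 2.623, 8.690)
continuing one RK4 step at a time; state shown every 20 steps (Δt=0.1):
t=0.100: state=(3.239, 4.477, 7.722)
t=0.200: state=(5.110, 7.610, 8.136)
t=0.300: state=(8.092, 11.311, 11.892)
t=0.400: state=(10.504, 11.397, 19.107)
t=0.500: state=(9.162, 5.919, 22.500)
t=0.600: state=(5.524, 2.186, 19.669)
t=0.700: state=(3.109, 1.620, 15.720)
t=0.800: state=(2.340, 2.170, 12.478)
t=0.900: state=(2.607, 3.274, 10.143)
t=1.000: state=(3.675, 5.171, 8.932)
t=1.100: state=(5.652, 8.108, 9.586)
t=1.200: state=(8.361, 11.034, 13.451)
t=1.300: state=(10.039, 10.209, 19.497)
t=1.400: state=(8.453, 5.514, 21.522)
t=1.500: state=(5.381, 2.672, 18.824)
t=1.600: state=(3.459, 2.322, 15.322)
t=1.625: state=(3.219, 2.428, 14.529)
largest grid value and its neighbours: y(0.350)=12.18486, y(0.355)=12.18983, y(0.360)=12.17692
parabola through these three points peaks at t≈0.354 with y≈12.19027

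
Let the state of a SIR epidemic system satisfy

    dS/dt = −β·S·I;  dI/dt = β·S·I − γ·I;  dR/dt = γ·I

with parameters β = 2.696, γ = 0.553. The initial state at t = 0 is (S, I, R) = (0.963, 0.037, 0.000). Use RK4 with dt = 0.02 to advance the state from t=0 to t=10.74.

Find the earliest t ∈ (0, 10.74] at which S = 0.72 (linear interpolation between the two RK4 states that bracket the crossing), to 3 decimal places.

t = 0.995

t=0.000: state=(0.963, 0.037, 0.000)
step 1 (dt=0.02): k1=(-0.096, 0.076, 0.020), k2=(-0.098, 0.077, 0.021), k3=(-0.098, 0.077, 0.021), k4=(-0.100, 0.079, 0.021); state += dt/6·(k1+2k2+2k3+k4)
t=0.020: state=(0.961, 0.039, 0.000)
t=0.040: state=(0.959, 0.040, 0.001)
t=0.060: state=(0.957, 0.042, 0.001)
continuing one RK4 step at a time; state shown every 25 steps (Δt=0.5):
t=0.500: state=(0.884, 0.098, 0.017)
t=0.980: state=(0.726, 0.216, 0.058)
next step: t=1.000: state=(0.718, 0.222, 0.060) — S has crossed 0.72
linear interpolation between t=0.980 (0.72647) and t=1.000 (0.71796) → t≈0.995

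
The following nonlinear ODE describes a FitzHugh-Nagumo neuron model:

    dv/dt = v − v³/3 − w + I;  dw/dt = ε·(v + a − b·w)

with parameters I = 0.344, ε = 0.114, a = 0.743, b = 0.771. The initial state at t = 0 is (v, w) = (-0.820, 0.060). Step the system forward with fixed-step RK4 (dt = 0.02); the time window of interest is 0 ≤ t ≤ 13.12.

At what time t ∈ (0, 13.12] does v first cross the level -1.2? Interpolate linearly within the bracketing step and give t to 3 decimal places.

t=0.000: state=(-0.820, 0.060)
step 1 (dt=0.02): k1=(-0.352, -0.014), k2=(-0.353, -0.014), k3=(-0.353, -0.014), k4=(-0.354, -0.015); state += dt/6·(k1+2k2+2k3+k4)
t=0.020: state=(-0.827, 0.060)
t=0.040: state=(-0.834, 0.059)
t=0.060: state=(-0.841, 0.059)
continuing one RK4 step at a time; state shown every 25 steps (Δt=0.5):
t=0.500: state=(-1.004, 0.048)
t=1.000: state=(-1.178, 0.026)
t=1.060: state=(-1.197, 0.023)
next step: t=1.080: state=(-1.203, 0.022) — v has crossed -1.2
linear interpolation between t=1.060 (-1.19667) and t=1.080 (-1.20273) → t≈1.071

t = 1.071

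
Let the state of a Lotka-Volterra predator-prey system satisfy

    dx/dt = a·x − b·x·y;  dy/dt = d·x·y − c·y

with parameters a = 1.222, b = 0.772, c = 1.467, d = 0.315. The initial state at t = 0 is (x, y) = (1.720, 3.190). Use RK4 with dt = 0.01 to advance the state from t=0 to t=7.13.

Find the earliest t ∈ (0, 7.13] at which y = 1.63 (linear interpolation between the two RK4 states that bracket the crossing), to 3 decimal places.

t=0.000: state=(1.720, 3.190)
step 1 (dt=0.01): k1=(-2.134, -2.951), k2=(-2.101, -2.948), k3=(-2.101, -2.948), k4=(-2.069, -2.945); state += dt/6·(k1+2k2+2k3+k4)
t=0.010: state=(1.699, 3.161)
t=0.020: state=(1.679, 3.131)
t=0.030: state=(1.659, 3.102)
continuing one RK4 step at a time; state shown every 25 steps (Δt=0.25):
t=0.250: state=(1.351, 2.490)
t=0.500: state=(1.203, 1.906)
t=0.640: state=(1.179, 1.636)
next step: t=0.650: state=(1.179, 1.618) — y has crossed 1.63
linear interpolation between t=0.640 (1.63567) and t=0.650 (1.61784) → t≈0.643

t = 0.643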